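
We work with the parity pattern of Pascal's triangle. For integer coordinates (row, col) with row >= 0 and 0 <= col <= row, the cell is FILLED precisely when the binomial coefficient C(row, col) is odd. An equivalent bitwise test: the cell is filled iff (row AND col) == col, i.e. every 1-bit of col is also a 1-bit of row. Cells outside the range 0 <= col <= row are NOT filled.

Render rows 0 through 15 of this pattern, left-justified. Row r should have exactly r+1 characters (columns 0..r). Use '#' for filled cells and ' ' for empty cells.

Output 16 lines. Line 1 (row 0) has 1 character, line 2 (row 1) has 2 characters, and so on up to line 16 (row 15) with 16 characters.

Answer: #
##
# #
####
#   #
##  ##
# # # #
########
#       #
##      ##
# #     # #
####    ####
#   #   #   #
##  ##  ##  ##
# # # # # # # #
################

Derivation:
r0=0: #
r1=1: ##
r2=10: # #
r3=11: ####
r4=100: #   #
r5=101: ##  ##
r6=110: # # # #
r7=111: ########
r8=1000: #       #
r9=1001: ##      ##
r10=1010: # #     # #
r11=1011: ####    ####
r12=1100: #   #   #   #
r13=1101: ##  ##  ##  ##
r14=1110: # # # # # # # #
r15=1111: ################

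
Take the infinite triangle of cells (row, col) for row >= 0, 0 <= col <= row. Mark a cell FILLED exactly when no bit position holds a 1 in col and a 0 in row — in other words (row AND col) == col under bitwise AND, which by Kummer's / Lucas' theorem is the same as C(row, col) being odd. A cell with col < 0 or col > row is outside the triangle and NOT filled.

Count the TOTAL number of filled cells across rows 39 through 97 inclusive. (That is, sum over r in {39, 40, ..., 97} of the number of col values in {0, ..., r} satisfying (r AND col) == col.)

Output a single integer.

r39=100111 pc4: +16 =16
r40=101000 pc2: +4 =20
r41=101001 pc3: +8 =28
r42=101010 pc3: +8 =36
r43=101011 pc4: +16 =52
r44=101100 pc3: +8 =60
r45=101101 pc4: +16 =76
r46=101110 pc4: +16 =92
r47=101111 pc5: +32 =124
r48=110000 pc2: +4 =128
r49=110001 pc3: +8 =136
r50=110010 pc3: +8 =144
r51=110011 pc4: +16 =160
r52=110100 pc3: +8 =168
r53=110101 pc4: +16 =184
r54=110110 pc4: +16 =200
r55=110111 pc5: +32 =232
r56=111000 pc3: +8 =240
r57=111001 pc4: +16 =256
r58=111010 pc4: +16 =272
r59=111011 pc5: +32 =304
r60=111100 pc4: +16 =320
r61=111101 pc5: +32 =352
r62=111110 pc5: +32 =384
r63=111111 pc6: +64 =448
r64=1000000 pc1: +2 =450
r65=1000001 pc2: +4 =454
r66=1000010 pc2: +4 =458
r67=1000011 pc3: +8 =466
r68=1000100 pc2: +4 =470
r69=1000101 pc3: +8 =478
r70=1000110 pc3: +8 =486
r71=1000111 pc4: +16 =502
r72=1001000 pc2: +4 =506
r73=1001001 pc3: +8 =514
r74=1001010 pc3: +8 =522
r75=1001011 pc4: +16 =538
r76=1001100 pc3: +8 =546
r77=1001101 pc4: +16 =562
r78=1001110 pc4: +16 =578
r79=1001111 pc5: +32 =610
r80=1010000 pc2: +4 =614
r81=1010001 pc3: +8 =622
r82=1010010 pc3: +8 =630
r83=1010011 pc4: +16 =646
r84=1010100 pc3: +8 =654
r85=1010101 pc4: +16 =670
r86=1010110 pc4: +16 =686
r87=1010111 pc5: +32 =718
r88=1011000 pc3: +8 =726
r89=1011001 pc4: +16 =742
r90=1011010 pc4: +16 =758
r91=1011011 pc5: +32 =790
r92=1011100 pc4: +16 =806
r93=1011101 pc5: +32 =838
r94=1011110 pc5: +32 =870
r95=1011111 pc6: +64 =934
r96=1100000 pc2: +4 =938
r97=1100001 pc3: +8 =946

Answer: 946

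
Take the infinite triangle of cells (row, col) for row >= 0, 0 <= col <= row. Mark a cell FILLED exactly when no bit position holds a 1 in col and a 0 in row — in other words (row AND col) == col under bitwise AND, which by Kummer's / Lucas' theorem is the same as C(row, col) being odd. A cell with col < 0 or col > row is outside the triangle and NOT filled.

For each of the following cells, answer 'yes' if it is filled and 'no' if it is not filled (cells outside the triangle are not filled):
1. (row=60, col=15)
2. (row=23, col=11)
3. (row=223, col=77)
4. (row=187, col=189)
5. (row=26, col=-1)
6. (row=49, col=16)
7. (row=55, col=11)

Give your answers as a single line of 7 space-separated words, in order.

(60,15): row=0b111100, col=0b1111, row AND col = 0b1100 = 12; 12 != 15 -> empty
(23,11): row=0b10111, col=0b1011, row AND col = 0b11 = 3; 3 != 11 -> empty
(223,77): row=0b11011111, col=0b1001101, row AND col = 0b1001101 = 77; 77 == 77 -> filled
(187,189): col outside [0, 187] -> not filled
(26,-1): col outside [0, 26] -> not filled
(49,16): row=0b110001, col=0b10000, row AND col = 0b10000 = 16; 16 == 16 -> filled
(55,11): row=0b110111, col=0b1011, row AND col = 0b11 = 3; 3 != 11 -> empty

Answer: no no yes no no yes no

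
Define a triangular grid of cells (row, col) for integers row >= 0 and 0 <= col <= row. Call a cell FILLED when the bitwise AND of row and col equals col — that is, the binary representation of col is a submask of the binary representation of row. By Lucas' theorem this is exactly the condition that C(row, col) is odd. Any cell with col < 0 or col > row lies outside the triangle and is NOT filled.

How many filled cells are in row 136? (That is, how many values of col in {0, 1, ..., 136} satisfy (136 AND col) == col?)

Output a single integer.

Answer: 4

Derivation:
136 in binary = 10001000
popcount(136) = number of 1-bits in 10001000 = 2
A col c satisfies (136 AND c) == c iff every set bit of c is also set in 136; each of the 2 set bits of 136 can independently be on or off in c.
count = 2^2 = 4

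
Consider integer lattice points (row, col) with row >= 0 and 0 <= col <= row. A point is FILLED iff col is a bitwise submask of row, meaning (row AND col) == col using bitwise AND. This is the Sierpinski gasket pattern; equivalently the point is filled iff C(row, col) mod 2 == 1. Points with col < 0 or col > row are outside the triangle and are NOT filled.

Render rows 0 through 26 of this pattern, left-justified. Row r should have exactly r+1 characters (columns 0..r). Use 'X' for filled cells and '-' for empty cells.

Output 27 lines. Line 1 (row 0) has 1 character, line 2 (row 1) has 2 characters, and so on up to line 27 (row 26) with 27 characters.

Answer: X
XX
X-X
XXXX
X---X
XX--XX
X-X-X-X
XXXXXXXX
X-------X
XX------XX
X-X-----X-X
XXXX----XXXX
X---X---X---X
XX--XX--XX--XX
X-X-X-X-X-X-X-X
XXXXXXXXXXXXXXXX
X---------------X
XX--------------XX
X-X-------------X-X
XXXX------------XXXX
X---X-----------X---X
XX--XX----------XX--XX
X-X-X-X---------X-X-X-X
XXXXXXXX--------XXXXXXXX
X-------X-------X-------X
XX------XX------XX------XX
X-X-----X-X-----X-X-----X-X

Derivation:
r0=0: X
r1=1: XX
r2=10: X-X
r3=11: XXXX
r4=100: X---X
r5=101: XX--XX
r6=110: X-X-X-X
r7=111: XXXXXXXX
r8=1000: X-------X
r9=1001: XX------XX
r10=1010: X-X-----X-X
r11=1011: XXXX----XXXX
r12=1100: X---X---X---X
r13=1101: XX--XX--XX--XX
r14=1110: X-X-X-X-X-X-X-X
r15=1111: XXXXXXXXXXXXXXXX
r16=10000: X---------------X
r17=10001: XX--------------XX
r18=10010: X-X-------------X-X
r19=10011: XXXX------------XXXX
r20=10100: X---X-----------X---X
r21=10101: XX--XX----------XX--XX
r22=10110: X-X-X-X---------X-X-X-X
r23=10111: XXXXXXXX--------XXXXXXXX
r24=11000: X-------X-------X-------X
r25=11001: XX------XX------XX------XX
r26=11010: X-X-----X-X-----X-X-----X-X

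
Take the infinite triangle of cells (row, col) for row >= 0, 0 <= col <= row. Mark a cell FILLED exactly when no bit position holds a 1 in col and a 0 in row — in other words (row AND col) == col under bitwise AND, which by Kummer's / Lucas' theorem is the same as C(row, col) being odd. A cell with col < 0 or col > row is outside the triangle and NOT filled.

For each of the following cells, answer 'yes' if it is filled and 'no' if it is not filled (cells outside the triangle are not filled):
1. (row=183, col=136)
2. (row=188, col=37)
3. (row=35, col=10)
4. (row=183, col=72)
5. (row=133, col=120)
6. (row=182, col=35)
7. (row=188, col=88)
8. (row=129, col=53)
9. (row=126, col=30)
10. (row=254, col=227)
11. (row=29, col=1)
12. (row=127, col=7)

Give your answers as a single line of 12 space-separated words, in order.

(183,136): row=0b10110111, col=0b10001000, row AND col = 0b10000000 = 128; 128 != 136 -> empty
(188,37): row=0b10111100, col=0b100101, row AND col = 0b100100 = 36; 36 != 37 -> empty
(35,10): row=0b100011, col=0b1010, row AND col = 0b10 = 2; 2 != 10 -> empty
(183,72): row=0b10110111, col=0b1001000, row AND col = 0b0 = 0; 0 != 72 -> empty
(133,120): row=0b10000101, col=0b1111000, row AND col = 0b0 = 0; 0 != 120 -> empty
(182,35): row=0b10110110, col=0b100011, row AND col = 0b100010 = 34; 34 != 35 -> empty
(188,88): row=0b10111100, col=0b1011000, row AND col = 0b11000 = 24; 24 != 88 -> empty
(129,53): row=0b10000001, col=0b110101, row AND col = 0b1 = 1; 1 != 53 -> empty
(126,30): row=0b1111110, col=0b11110, row AND col = 0b11110 = 30; 30 == 30 -> filled
(254,227): row=0b11111110, col=0b11100011, row AND col = 0b11100010 = 226; 226 != 227 -> empty
(29,1): row=0b11101, col=0b1, row AND col = 0b1 = 1; 1 == 1 -> filled
(127,7): row=0b1111111, col=0b111, row AND col = 0b111 = 7; 7 == 7 -> filled

Answer: no no no no no no no no yes no yes yes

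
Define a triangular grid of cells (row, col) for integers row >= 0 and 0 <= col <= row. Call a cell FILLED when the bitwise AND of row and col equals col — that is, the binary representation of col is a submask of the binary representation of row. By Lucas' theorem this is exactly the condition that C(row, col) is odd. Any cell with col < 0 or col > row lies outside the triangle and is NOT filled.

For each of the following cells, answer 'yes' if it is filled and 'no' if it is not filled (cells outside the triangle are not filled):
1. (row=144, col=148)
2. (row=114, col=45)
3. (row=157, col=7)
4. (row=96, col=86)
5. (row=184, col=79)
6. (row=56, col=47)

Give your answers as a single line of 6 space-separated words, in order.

(144,148): col outside [0, 144] -> not filled
(114,45): row=0b1110010, col=0b101101, row AND col = 0b100000 = 32; 32 != 45 -> empty
(157,7): row=0b10011101, col=0b111, row AND col = 0b101 = 5; 5 != 7 -> empty
(96,86): row=0b1100000, col=0b1010110, row AND col = 0b1000000 = 64; 64 != 86 -> empty
(184,79): row=0b10111000, col=0b1001111, row AND col = 0b1000 = 8; 8 != 79 -> empty
(56,47): row=0b111000, col=0b101111, row AND col = 0b101000 = 40; 40 != 47 -> empty

Answer: no no no no no no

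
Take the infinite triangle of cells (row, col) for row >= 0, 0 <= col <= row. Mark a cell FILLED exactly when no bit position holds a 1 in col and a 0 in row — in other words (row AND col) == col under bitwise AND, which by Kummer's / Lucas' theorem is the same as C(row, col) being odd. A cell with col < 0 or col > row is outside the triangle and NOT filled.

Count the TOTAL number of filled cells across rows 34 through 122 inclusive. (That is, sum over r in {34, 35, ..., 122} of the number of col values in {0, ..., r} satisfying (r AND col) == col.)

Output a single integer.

r34=100010 pc2: +4 =4
r35=100011 pc3: +8 =12
r36=100100 pc2: +4 =16
r37=100101 pc3: +8 =24
r38=100110 pc3: +8 =32
r39=100111 pc4: +16 =48
r40=101000 pc2: +4 =52
r41=101001 pc3: +8 =60
r42=101010 pc3: +8 =68
r43=101011 pc4: +16 =84
r44=101100 pc3: +8 =92
r45=101101 pc4: +16 =108
r46=101110 pc4: +16 =124
r47=101111 pc5: +32 =156
r48=110000 pc2: +4 =160
r49=110001 pc3: +8 =168
r50=110010 pc3: +8 =176
r51=110011 pc4: +16 =192
r52=110100 pc3: +8 =200
r53=110101 pc4: +16 =216
r54=110110 pc4: +16 =232
r55=110111 pc5: +32 =264
r56=111000 pc3: +8 =272
r57=111001 pc4: +16 =288
r58=111010 pc4: +16 =304
r59=111011 pc5: +32 =336
r60=111100 pc4: +16 =352
r61=111101 pc5: +32 =384
r62=111110 pc5: +32 =416
r63=111111 pc6: +64 =480
r64=1000000 pc1: +2 =482
r65=1000001 pc2: +4 =486
r66=1000010 pc2: +4 =490
r67=1000011 pc3: +8 =498
r68=1000100 pc2: +4 =502
r69=1000101 pc3: +8 =510
r70=1000110 pc3: +8 =518
r71=1000111 pc4: +16 =534
r72=1001000 pc2: +4 =538
r73=1001001 pc3: +8 =546
r74=1001010 pc3: +8 =554
r75=1001011 pc4: +16 =570
r76=1001100 pc3: +8 =578
r77=1001101 pc4: +16 =594
r78=1001110 pc4: +16 =610
r79=1001111 pc5: +32 =642
r80=1010000 pc2: +4 =646
r81=1010001 pc3: +8 =654
r82=1010010 pc3: +8 =662
r83=1010011 pc4: +16 =678
r84=1010100 pc3: +8 =686
r85=1010101 pc4: +16 =702
r86=1010110 pc4: +16 =718
r87=1010111 pc5: +32 =750
r88=1011000 pc3: +8 =758
r89=1011001 pc4: +16 =774
r90=1011010 pc4: +16 =790
r91=1011011 pc5: +32 =822
r92=1011100 pc4: +16 =838
r93=1011101 pc5: +32 =870
r94=1011110 pc5: +32 =902
r95=1011111 pc6: +64 =966
r96=1100000 pc2: +4 =970
r97=1100001 pc3: +8 =978
r98=1100010 pc3: +8 =986
r99=1100011 pc4: +16 =1002
r100=1100100 pc3: +8 =1010
r101=1100101 pc4: +16 =1026
r102=1100110 pc4: +16 =1042
r103=1100111 pc5: +32 =1074
r104=1101000 pc3: +8 =1082
r105=1101001 pc4: +16 =1098
r106=1101010 pc4: +16 =1114
r107=1101011 pc5: +32 =1146
r108=1101100 pc4: +16 =1162
r109=1101101 pc5: +32 =1194
r110=1101110 pc5: +32 =1226
r111=1101111 pc6: +64 =1290
r112=1110000 pc3: +8 =1298
r113=1110001 pc4: +16 =1314
r114=1110010 pc4: +16 =1330
r115=1110011 pc5: +32 =1362
r116=1110100 pc4: +16 =1378
r117=1110101 pc5: +32 =1410
r118=1110110 pc5: +32 =1442
r119=1110111 pc6: +64 =1506
r120=1111000 pc4: +16 =1522
r121=1111001 pc5: +32 =1554
r122=1111010 pc5: +32 =1586

Answer: 1586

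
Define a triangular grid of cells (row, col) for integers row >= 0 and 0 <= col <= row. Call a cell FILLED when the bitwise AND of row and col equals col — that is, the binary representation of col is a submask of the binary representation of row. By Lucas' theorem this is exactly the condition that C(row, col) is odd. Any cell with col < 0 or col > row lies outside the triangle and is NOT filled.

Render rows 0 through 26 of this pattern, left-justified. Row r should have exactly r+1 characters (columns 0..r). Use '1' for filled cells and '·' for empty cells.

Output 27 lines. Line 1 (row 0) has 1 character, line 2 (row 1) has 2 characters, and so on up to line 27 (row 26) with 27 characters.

r0=0: 1
r1=1: 11
r2=10: 1·1
r3=11: 1111
r4=100: 1···1
r5=101: 11··11
r6=110: 1·1·1·1
r7=111: 11111111
r8=1000: 1·······1
r9=1001: 11······11
r10=1010: 1·1·····1·1
r11=1011: 1111····1111
r12=1100: 1···1···1···1
r13=1101: 11··11··11··11
r14=1110: 1·1·1·1·1·1·1·1
r15=1111: 1111111111111111
r16=10000: 1···············1
r17=10001: 11··············11
r18=10010: 1·1·············1·1
r19=10011: 1111············1111
r20=10100: 1···1···········1···1
r21=10101: 11··11··········11··11
r22=10110: 1·1·1·1·········1·1·1·1
r23=10111: 11111111········11111111
r24=11000: 1·······1·······1·······1
r25=11001: 11······11······11······11
r26=11010: 1·1·····1·1·····1·1·····1·1

Answer: 1
11
1·1
1111
1···1
11··11
1·1·1·1
11111111
1·······1
11······11
1·1·····1·1
1111····1111
1···1···1···1
11··11··11··11
1·1·1·1·1·1·1·1
1111111111111111
1···············1
11··············11
1·1·············1·1
1111············1111
1···1···········1···1
11··11··········11··11
1·1·1·1·········1·1·1·1
11111111········11111111
1·······1·······1·······1
11······11······11······11
1·1·····1·1·····1·1·····1·1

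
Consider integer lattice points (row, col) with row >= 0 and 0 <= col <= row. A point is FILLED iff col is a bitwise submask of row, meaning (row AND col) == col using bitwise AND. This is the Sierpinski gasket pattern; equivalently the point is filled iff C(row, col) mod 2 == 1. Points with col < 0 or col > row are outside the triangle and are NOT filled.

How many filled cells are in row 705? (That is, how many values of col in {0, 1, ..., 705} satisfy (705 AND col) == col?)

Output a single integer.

705 in binary = 1011000001
popcount(705) = number of 1-bits in 1011000001 = 4
A col c satisfies (705 AND c) == c iff every set bit of c is also set in 705; each of the 4 set bits of 705 can independently be on or off in c.
count = 2^4 = 16

Answer: 16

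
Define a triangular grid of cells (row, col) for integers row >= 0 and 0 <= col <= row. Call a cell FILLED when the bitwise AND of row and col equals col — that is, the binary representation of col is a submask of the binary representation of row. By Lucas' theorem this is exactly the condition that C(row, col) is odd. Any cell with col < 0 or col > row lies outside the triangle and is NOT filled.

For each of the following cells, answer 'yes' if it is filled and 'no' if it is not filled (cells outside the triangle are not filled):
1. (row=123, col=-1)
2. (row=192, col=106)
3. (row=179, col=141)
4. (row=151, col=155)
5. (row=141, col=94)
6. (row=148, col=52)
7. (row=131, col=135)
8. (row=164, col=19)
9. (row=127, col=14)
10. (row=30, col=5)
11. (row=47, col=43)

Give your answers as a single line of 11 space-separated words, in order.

Answer: no no no no no no no no yes no yes

Derivation:
(123,-1): col outside [0, 123] -> not filled
(192,106): row=0b11000000, col=0b1101010, row AND col = 0b1000000 = 64; 64 != 106 -> empty
(179,141): row=0b10110011, col=0b10001101, row AND col = 0b10000001 = 129; 129 != 141 -> empty
(151,155): col outside [0, 151] -> not filled
(141,94): row=0b10001101, col=0b1011110, row AND col = 0b1100 = 12; 12 != 94 -> empty
(148,52): row=0b10010100, col=0b110100, row AND col = 0b10100 = 20; 20 != 52 -> empty
(131,135): col outside [0, 131] -> not filled
(164,19): row=0b10100100, col=0b10011, row AND col = 0b0 = 0; 0 != 19 -> empty
(127,14): row=0b1111111, col=0b1110, row AND col = 0b1110 = 14; 14 == 14 -> filled
(30,5): row=0b11110, col=0b101, row AND col = 0b100 = 4; 4 != 5 -> empty
(47,43): row=0b101111, col=0b101011, row AND col = 0b101011 = 43; 43 == 43 -> filled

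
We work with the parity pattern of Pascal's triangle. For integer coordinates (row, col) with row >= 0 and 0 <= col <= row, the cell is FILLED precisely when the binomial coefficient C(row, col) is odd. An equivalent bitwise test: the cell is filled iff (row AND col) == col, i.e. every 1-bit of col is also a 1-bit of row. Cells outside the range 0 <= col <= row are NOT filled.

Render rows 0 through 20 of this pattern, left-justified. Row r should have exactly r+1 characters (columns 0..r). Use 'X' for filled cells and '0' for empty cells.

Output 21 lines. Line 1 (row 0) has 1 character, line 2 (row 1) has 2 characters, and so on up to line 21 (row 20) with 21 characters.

r0=0: X
r1=1: XX
r2=10: X0X
r3=11: XXXX
r4=100: X000X
r5=101: XX00XX
r6=110: X0X0X0X
r7=111: XXXXXXXX
r8=1000: X0000000X
r9=1001: XX000000XX
r10=1010: X0X00000X0X
r11=1011: XXXX0000XXXX
r12=1100: X000X000X000X
r13=1101: XX00XX00XX00XX
r14=1110: X0X0X0X0X0X0X0X
r15=1111: XXXXXXXXXXXXXXXX
r16=10000: X000000000000000X
r17=10001: XX00000000000000XX
r18=10010: X0X0000000000000X0X
r19=10011: XXXX000000000000XXXX
r20=10100: X000X00000000000X000X

Answer: X
XX
X0X
XXXX
X000X
XX00XX
X0X0X0X
XXXXXXXX
X0000000X
XX000000XX
X0X00000X0X
XXXX0000XXXX
X000X000X000X
XX00XX00XX00XX
X0X0X0X0X0X0X0X
XXXXXXXXXXXXXXXX
X000000000000000X
XX00000000000000XX
X0X0000000000000X0X
XXXX000000000000XXXX
X000X00000000000X000X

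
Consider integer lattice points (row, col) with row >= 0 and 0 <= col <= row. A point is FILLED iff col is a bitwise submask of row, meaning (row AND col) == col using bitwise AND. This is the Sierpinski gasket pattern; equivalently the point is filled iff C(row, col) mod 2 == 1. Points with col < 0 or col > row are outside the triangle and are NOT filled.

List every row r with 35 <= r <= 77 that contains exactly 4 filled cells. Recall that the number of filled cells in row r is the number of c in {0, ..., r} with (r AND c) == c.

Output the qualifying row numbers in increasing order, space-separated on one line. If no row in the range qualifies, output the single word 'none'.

Row r has 2^popcount(r) filled cells, so we need popcount(r) = log2(4) = 2.
Scan r = 35..77 and keep those with exactly 2 one-bits:
r=35=100011 popcount=3 -> skip
r=36=100100 popcount=2 -> KEEP
r=37=100101 popcount=3 -> skip
r=38=100110 popcount=3 -> skip
r=39=100111 popcount=4 -> skip
r=40=101000 popcount=2 -> KEEP
r=41=101001 popcount=3 -> skip
r=42=101010 popcount=3 -> skip
r=43=101011 popcount=4 -> skip
r=44=101100 popcount=3 -> skip
r=45=101101 popcount=4 -> skip
r=46=101110 popcount=4 -> skip
r=47=101111 popcount=5 -> skip
r=48=110000 popcount=2 -> KEEP
r=49=110001 popcount=3 -> skip
r=50=110010 popcount=3 -> skip
r=51=110011 popcount=4 -> skip
r=52=110100 popcount=3 -> skip
r=53=110101 popcount=4 -> skip
r=54=110110 popcount=4 -> skip
r=55=110111 popcount=5 -> skip
r=56=111000 popcount=3 -> skip
r=57=111001 popcount=4 -> skip
r=58=111010 popcount=4 -> skip
r=59=111011 popcount=5 -> skip
r=60=111100 popcount=4 -> skip
r=61=111101 popcount=5 -> skip
r=62=111110 popcount=5 -> skip
r=63=111111 popcount=6 -> skip
r=64=1000000 popcount=1 -> skip
r=65=1000001 popcount=2 -> KEEP
r=66=1000010 popcount=2 -> KEEP
r=67=1000011 popcount=3 -> skip
r=68=1000100 popcount=2 -> KEEP
r=69=1000101 popcount=3 -> skip
r=70=1000110 popcount=3 -> skip
r=71=1000111 popcount=4 -> skip
r=72=1001000 popcount=2 -> KEEP
r=73=1001001 popcount=3 -> skip
r=74=1001010 popcount=3 -> skip
r=75=1001011 popcount=4 -> skip
r=76=1001100 popcount=3 -> skip
r=77=1001101 popcount=4 -> skip
Kept rows: 36 40 48 65 66 68 72

Answer: 36 40 48 65 66 68 72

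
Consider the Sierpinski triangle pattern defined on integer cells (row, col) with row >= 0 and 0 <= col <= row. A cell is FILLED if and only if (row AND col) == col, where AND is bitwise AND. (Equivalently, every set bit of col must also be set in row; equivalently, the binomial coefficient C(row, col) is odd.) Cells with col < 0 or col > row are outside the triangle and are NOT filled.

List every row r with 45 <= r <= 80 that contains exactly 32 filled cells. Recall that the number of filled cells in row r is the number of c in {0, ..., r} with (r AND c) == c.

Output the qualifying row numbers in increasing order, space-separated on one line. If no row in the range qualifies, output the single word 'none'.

Row r has 2^popcount(r) filled cells, so we need popcount(r) = log2(32) = 5.
Scan r = 45..80 and keep those with exactly 5 one-bits:
r=45=101101 popcount=4 -> skip
r=46=101110 popcount=4 -> skip
r=47=101111 popcount=5 -> KEEP
r=48=110000 popcount=2 -> skip
r=49=110001 popcount=3 -> skip
r=50=110010 popcount=3 -> skip
r=51=110011 popcount=4 -> skip
r=52=110100 popcount=3 -> skip
r=53=110101 popcount=4 -> skip
r=54=110110 popcount=4 -> skip
r=55=110111 popcount=5 -> KEEP
r=56=111000 popcount=3 -> skip
r=57=111001 popcount=4 -> skip
r=58=111010 popcount=4 -> skip
r=59=111011 popcount=5 -> KEEP
r=60=111100 popcount=4 -> skip
r=61=111101 popcount=5 -> KEEP
r=62=111110 popcount=5 -> KEEP
r=63=111111 popcount=6 -> skip
r=64=1000000 popcount=1 -> skip
r=65=1000001 popcount=2 -> skip
r=66=1000010 popcount=2 -> skip
r=67=1000011 popcount=3 -> skip
r=68=1000100 popcount=2 -> skip
r=69=1000101 popcount=3 -> skip
r=70=1000110 popcount=3 -> skip
r=71=1000111 popcount=4 -> skip
r=72=1001000 popcount=2 -> skip
r=73=1001001 popcount=3 -> skip
r=74=1001010 popcount=3 -> skip
r=75=1001011 popcount=4 -> skip
r=76=1001100 popcount=3 -> skip
r=77=1001101 popcount=4 -> skip
r=78=1001110 popcount=4 -> skip
r=79=1001111 popcount=5 -> KEEP
r=80=1010000 popcount=2 -> skip
Kept rows: 47 55 59 61 62 79

Answer: 47 55 59 61 62 79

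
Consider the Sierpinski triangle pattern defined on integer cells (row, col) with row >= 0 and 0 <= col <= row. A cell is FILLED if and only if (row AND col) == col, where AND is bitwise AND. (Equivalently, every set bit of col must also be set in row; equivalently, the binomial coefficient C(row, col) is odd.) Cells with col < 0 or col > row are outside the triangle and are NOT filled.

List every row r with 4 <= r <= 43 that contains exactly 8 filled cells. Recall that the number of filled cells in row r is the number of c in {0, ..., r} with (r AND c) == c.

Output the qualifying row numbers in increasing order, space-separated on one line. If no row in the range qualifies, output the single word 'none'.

Row r has 2^popcount(r) filled cells, so we need popcount(r) = log2(8) = 3.
Scan r = 4..43 and keep those with exactly 3 one-bits:
r=4=100 popcount=1 -> skip
r=5=101 popcount=2 -> skip
r=6=110 popcount=2 -> skip
r=7=111 popcount=3 -> KEEP
r=8=1000 popcount=1 -> skip
r=9=1001 popcount=2 -> skip
r=10=1010 popcount=2 -> skip
r=11=1011 popcount=3 -> KEEP
r=12=1100 popcount=2 -> skip
r=13=1101 popcount=3 -> KEEP
r=14=1110 popcount=3 -> KEEP
r=15=1111 popcount=4 -> skip
r=16=10000 popcount=1 -> skip
r=17=10001 popcount=2 -> skip
r=18=10010 popcount=2 -> skip
r=19=10011 popcount=3 -> KEEP
r=20=10100 popcount=2 -> skip
r=21=10101 popcount=3 -> KEEP
r=22=10110 popcount=3 -> KEEP
r=23=10111 popcount=4 -> skip
r=24=11000 popcount=2 -> skip
r=25=11001 popcount=3 -> KEEP
r=26=11010 popcount=3 -> KEEP
r=27=11011 popcount=4 -> skip
r=28=11100 popcount=3 -> KEEP
r=29=11101 popcount=4 -> skip
r=30=11110 popcount=4 -> skip
r=31=11111 popcount=5 -> skip
r=32=100000 popcount=1 -> skip
r=33=100001 popcount=2 -> skip
r=34=100010 popcount=2 -> skip
r=35=100011 popcount=3 -> KEEP
r=36=100100 popcount=2 -> skip
r=37=100101 popcount=3 -> KEEP
r=38=100110 popcount=3 -> KEEP
r=39=100111 popcount=4 -> skip
r=40=101000 popcount=2 -> skip
r=41=101001 popcount=3 -> KEEP
r=42=101010 popcount=3 -> KEEP
r=43=101011 popcount=4 -> skip
Kept rows: 7 11 13 14 19 21 22 25 26 28 35 37 38 41 42

Answer: 7 11 13 14 19 21 22 25 26 28 35 37 38 41 42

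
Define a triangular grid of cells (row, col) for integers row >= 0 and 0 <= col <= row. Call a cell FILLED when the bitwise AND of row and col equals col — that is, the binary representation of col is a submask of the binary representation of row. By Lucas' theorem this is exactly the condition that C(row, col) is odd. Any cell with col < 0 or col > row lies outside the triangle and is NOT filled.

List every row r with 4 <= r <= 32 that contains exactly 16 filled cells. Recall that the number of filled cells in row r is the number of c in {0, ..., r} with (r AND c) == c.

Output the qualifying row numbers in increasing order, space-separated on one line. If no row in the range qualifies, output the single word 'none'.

Row r has 2^popcount(r) filled cells, so we need popcount(r) = log2(16) = 4.
Scan r = 4..32 and keep those with exactly 4 one-bits:
r=4=100 popcount=1 -> skip
r=5=101 popcount=2 -> skip
r=6=110 popcount=2 -> skip
r=7=111 popcount=3 -> skip
r=8=1000 popcount=1 -> skip
r=9=1001 popcount=2 -> skip
r=10=1010 popcount=2 -> skip
r=11=1011 popcount=3 -> skip
r=12=1100 popcount=2 -> skip
r=13=1101 popcount=3 -> skip
r=14=1110 popcount=3 -> skip
r=15=1111 popcount=4 -> KEEP
r=16=10000 popcount=1 -> skip
r=17=10001 popcount=2 -> skip
r=18=10010 popcount=2 -> skip
r=19=10011 popcount=3 -> skip
r=20=10100 popcount=2 -> skip
r=21=10101 popcount=3 -> skip
r=22=10110 popcount=3 -> skip
r=23=10111 popcount=4 -> KEEP
r=24=11000 popcount=2 -> skip
r=25=11001 popcount=3 -> skip
r=26=11010 popcount=3 -> skip
r=27=11011 popcount=4 -> KEEP
r=28=11100 popcount=3 -> skip
r=29=11101 popcount=4 -> KEEP
r=30=11110 popcount=4 -> KEEP
r=31=11111 popcount=5 -> skip
r=32=100000 popcount=1 -> skip
Kept rows: 15 23 27 29 30

Answer: 15 23 27 29 30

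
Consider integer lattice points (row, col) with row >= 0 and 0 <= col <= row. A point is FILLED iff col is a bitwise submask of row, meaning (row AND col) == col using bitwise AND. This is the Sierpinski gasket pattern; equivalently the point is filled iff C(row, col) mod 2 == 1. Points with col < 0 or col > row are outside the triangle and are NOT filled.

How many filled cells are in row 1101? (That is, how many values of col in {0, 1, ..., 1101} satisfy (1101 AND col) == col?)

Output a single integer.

1101 in binary = 10001001101
popcount(1101) = number of 1-bits in 10001001101 = 5
A col c satisfies (1101 AND c) == c iff every set bit of c is also set in 1101; each of the 5 set bits of 1101 can independently be on or off in c.
count = 2^5 = 32

Answer: 32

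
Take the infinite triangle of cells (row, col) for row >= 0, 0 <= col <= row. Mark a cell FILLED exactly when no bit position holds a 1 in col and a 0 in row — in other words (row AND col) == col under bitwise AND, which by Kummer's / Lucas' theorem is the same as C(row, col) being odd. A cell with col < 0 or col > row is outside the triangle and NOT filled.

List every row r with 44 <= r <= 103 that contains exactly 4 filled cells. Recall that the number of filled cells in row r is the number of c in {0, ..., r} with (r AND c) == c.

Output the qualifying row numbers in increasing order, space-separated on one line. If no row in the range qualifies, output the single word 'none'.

Answer: 48 65 66 68 72 80 96

Derivation:
Row r has 2^popcount(r) filled cells, so we need popcount(r) = log2(4) = 2.
Scan r = 44..103 and keep those with exactly 2 one-bits:
r=44=101100 popcount=3 -> skip
r=45=101101 popcount=4 -> skip
r=46=101110 popcount=4 -> skip
r=47=101111 popcount=5 -> skip
r=48=110000 popcount=2 -> KEEP
r=49=110001 popcount=3 -> skip
r=50=110010 popcount=3 -> skip
r=51=110011 popcount=4 -> skip
r=52=110100 popcount=3 -> skip
r=53=110101 popcount=4 -> skip
r=54=110110 popcount=4 -> skip
r=55=110111 popcount=5 -> skip
r=56=111000 popcount=3 -> skip
r=57=111001 popcount=4 -> skip
r=58=111010 popcount=4 -> skip
r=59=111011 popcount=5 -> skip
r=60=111100 popcount=4 -> skip
r=61=111101 popcount=5 -> skip
r=62=111110 popcount=5 -> skip
r=63=111111 popcount=6 -> skip
r=64=1000000 popcount=1 -> skip
r=65=1000001 popcount=2 -> KEEP
r=66=1000010 popcount=2 -> KEEP
r=67=1000011 popcount=3 -> skip
r=68=1000100 popcount=2 -> KEEP
r=69=1000101 popcount=3 -> skip
r=70=1000110 popcount=3 -> skip
r=71=1000111 popcount=4 -> skip
r=72=1001000 popcount=2 -> KEEP
r=73=1001001 popcount=3 -> skip
r=74=1001010 popcount=3 -> skip
r=75=1001011 popcount=4 -> skip
r=76=1001100 popcount=3 -> skip
r=77=1001101 popcount=4 -> skip
r=78=1001110 popcount=4 -> skip
r=79=1001111 popcount=5 -> skip
r=80=1010000 popcount=2 -> KEEP
r=81=1010001 popcount=3 -> skip
r=82=1010010 popcount=3 -> skip
r=83=1010011 popcount=4 -> skip
r=84=1010100 popcount=3 -> skip
r=85=1010101 popcount=4 -> skip
r=86=1010110 popcount=4 -> skip
r=87=1010111 popcount=5 -> skip
r=88=1011000 popcount=3 -> skip
r=89=1011001 popcount=4 -> skip
r=90=1011010 popcount=4 -> skip
r=91=1011011 popcount=5 -> skip
r=92=1011100 popcount=4 -> skip
r=93=1011101 popcount=5 -> skip
r=94=1011110 popcount=5 -> skip
r=95=1011111 popcount=6 -> skip
r=96=1100000 popcount=2 -> KEEP
r=97=1100001 popcount=3 -> skip
r=98=1100010 popcount=3 -> skip
r=99=1100011 popcount=4 -> skip
r=100=1100100 popcount=3 -> skip
r=101=1100101 popcount=4 -> skip
r=102=1100110 popcount=4 -> skip
r=103=1100111 popcount=5 -> skip
Kept rows: 48 65 66 68 72 80 96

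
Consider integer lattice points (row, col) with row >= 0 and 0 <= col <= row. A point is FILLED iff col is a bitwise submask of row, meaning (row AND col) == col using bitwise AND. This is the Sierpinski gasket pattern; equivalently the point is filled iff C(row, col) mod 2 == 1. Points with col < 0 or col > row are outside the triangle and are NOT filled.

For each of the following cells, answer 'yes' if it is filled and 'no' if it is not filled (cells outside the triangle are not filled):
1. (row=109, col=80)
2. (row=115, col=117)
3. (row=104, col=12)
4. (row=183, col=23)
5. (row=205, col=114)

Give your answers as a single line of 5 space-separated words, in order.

(109,80): row=0b1101101, col=0b1010000, row AND col = 0b1000000 = 64; 64 != 80 -> empty
(115,117): col outside [0, 115] -> not filled
(104,12): row=0b1101000, col=0b1100, row AND col = 0b1000 = 8; 8 != 12 -> empty
(183,23): row=0b10110111, col=0b10111, row AND col = 0b10111 = 23; 23 == 23 -> filled
(205,114): row=0b11001101, col=0b1110010, row AND col = 0b1000000 = 64; 64 != 114 -> empty

Answer: no no no yes no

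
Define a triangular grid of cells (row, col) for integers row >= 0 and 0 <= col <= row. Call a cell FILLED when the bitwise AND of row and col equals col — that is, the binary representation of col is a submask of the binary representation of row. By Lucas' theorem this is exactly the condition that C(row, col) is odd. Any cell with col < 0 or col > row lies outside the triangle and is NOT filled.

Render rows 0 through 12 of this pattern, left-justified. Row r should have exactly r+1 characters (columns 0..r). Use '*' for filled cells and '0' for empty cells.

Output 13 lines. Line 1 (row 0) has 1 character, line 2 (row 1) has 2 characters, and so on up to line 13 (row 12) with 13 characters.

r0=0: *
r1=1: **
r2=10: *0*
r3=11: ****
r4=100: *000*
r5=101: **00**
r6=110: *0*0*0*
r7=111: ********
r8=1000: *0000000*
r9=1001: **000000**
r10=1010: *0*00000*0*
r11=1011: ****0000****
r12=1100: *000*000*000*

Answer: *
**
*0*
****
*000*
**00**
*0*0*0*
********
*0000000*
**000000**
*0*00000*0*
****0000****
*000*000*000*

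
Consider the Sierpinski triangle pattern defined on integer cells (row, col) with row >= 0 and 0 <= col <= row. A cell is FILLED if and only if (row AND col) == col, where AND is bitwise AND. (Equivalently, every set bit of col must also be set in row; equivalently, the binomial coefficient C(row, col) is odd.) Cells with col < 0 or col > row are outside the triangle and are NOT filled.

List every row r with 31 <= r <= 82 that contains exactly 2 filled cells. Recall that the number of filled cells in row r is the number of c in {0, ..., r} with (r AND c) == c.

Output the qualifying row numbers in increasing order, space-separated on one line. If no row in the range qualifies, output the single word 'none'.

Row r has 2^popcount(r) filled cells, so we need popcount(r) = log2(2) = 1.
Scan r = 31..82 and keep those with exactly 1 one-bits:
r=31=11111 popcount=5 -> skip
r=32=100000 popcount=1 -> KEEP
r=33=100001 popcount=2 -> skip
r=34=100010 popcount=2 -> skip
r=35=100011 popcount=3 -> skip
r=36=100100 popcount=2 -> skip
r=37=100101 popcount=3 -> skip
r=38=100110 popcount=3 -> skip
r=39=100111 popcount=4 -> skip
r=40=101000 popcount=2 -> skip
r=41=101001 popcount=3 -> skip
r=42=101010 popcount=3 -> skip
r=43=101011 popcount=4 -> skip
r=44=101100 popcount=3 -> skip
r=45=101101 popcount=4 -> skip
r=46=101110 popcount=4 -> skip
r=47=101111 popcount=5 -> skip
r=48=110000 popcount=2 -> skip
r=49=110001 popcount=3 -> skip
r=50=110010 popcount=3 -> skip
r=51=110011 popcount=4 -> skip
r=52=110100 popcount=3 -> skip
r=53=110101 popcount=4 -> skip
r=54=110110 popcount=4 -> skip
r=55=110111 popcount=5 -> skip
r=56=111000 popcount=3 -> skip
r=57=111001 popcount=4 -> skip
r=58=111010 popcount=4 -> skip
r=59=111011 popcount=5 -> skip
r=60=111100 popcount=4 -> skip
r=61=111101 popcount=5 -> skip
r=62=111110 popcount=5 -> skip
r=63=111111 popcount=6 -> skip
r=64=1000000 popcount=1 -> KEEP
r=65=1000001 popcount=2 -> skip
r=66=1000010 popcount=2 -> skip
r=67=1000011 popcount=3 -> skip
r=68=1000100 popcount=2 -> skip
r=69=1000101 popcount=3 -> skip
r=70=1000110 popcount=3 -> skip
r=71=1000111 popcount=4 -> skip
r=72=1001000 popcount=2 -> skip
r=73=1001001 popcount=3 -> skip
r=74=1001010 popcount=3 -> skip
r=75=1001011 popcount=4 -> skip
r=76=1001100 popcount=3 -> skip
r=77=1001101 popcount=4 -> skip
r=78=1001110 popcount=4 -> skip
r=79=1001111 popcount=5 -> skip
r=80=1010000 popcount=2 -> skip
r=81=1010001 popcount=3 -> skip
r=82=1010010 popcount=3 -> skip
Kept rows: 32 64

Answer: 32 64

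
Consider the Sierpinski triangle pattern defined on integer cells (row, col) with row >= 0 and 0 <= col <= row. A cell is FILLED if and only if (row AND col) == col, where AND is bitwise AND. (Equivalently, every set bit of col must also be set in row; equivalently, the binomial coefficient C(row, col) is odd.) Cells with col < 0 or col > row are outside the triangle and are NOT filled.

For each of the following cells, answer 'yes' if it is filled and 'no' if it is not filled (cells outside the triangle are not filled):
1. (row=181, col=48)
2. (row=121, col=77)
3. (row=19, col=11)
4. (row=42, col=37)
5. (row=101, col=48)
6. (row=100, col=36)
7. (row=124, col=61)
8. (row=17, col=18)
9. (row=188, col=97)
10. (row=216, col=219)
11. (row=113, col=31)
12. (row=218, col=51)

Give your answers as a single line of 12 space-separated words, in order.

(181,48): row=0b10110101, col=0b110000, row AND col = 0b110000 = 48; 48 == 48 -> filled
(121,77): row=0b1111001, col=0b1001101, row AND col = 0b1001001 = 73; 73 != 77 -> empty
(19,11): row=0b10011, col=0b1011, row AND col = 0b11 = 3; 3 != 11 -> empty
(42,37): row=0b101010, col=0b100101, row AND col = 0b100000 = 32; 32 != 37 -> empty
(101,48): row=0b1100101, col=0b110000, row AND col = 0b100000 = 32; 32 != 48 -> empty
(100,36): row=0b1100100, col=0b100100, row AND col = 0b100100 = 36; 36 == 36 -> filled
(124,61): row=0b1111100, col=0b111101, row AND col = 0b111100 = 60; 60 != 61 -> empty
(17,18): col outside [0, 17] -> not filled
(188,97): row=0b10111100, col=0b1100001, row AND col = 0b100000 = 32; 32 != 97 -> empty
(216,219): col outside [0, 216] -> not filled
(113,31): row=0b1110001, col=0b11111, row AND col = 0b10001 = 17; 17 != 31 -> empty
(218,51): row=0b11011010, col=0b110011, row AND col = 0b10010 = 18; 18 != 51 -> empty

Answer: yes no no no no yes no no no no no no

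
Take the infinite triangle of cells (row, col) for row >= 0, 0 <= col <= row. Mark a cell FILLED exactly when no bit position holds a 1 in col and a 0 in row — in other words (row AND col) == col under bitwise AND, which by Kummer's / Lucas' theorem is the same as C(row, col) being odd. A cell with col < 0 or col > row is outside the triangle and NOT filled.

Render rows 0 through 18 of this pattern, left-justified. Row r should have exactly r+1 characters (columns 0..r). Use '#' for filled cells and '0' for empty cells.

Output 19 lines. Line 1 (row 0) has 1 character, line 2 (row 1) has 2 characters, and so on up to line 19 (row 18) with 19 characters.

r0=0: #
r1=1: ##
r2=10: #0#
r3=11: ####
r4=100: #000#
r5=101: ##00##
r6=110: #0#0#0#
r7=111: ########
r8=1000: #0000000#
r9=1001: ##000000##
r10=1010: #0#00000#0#
r11=1011: ####0000####
r12=1100: #000#000#000#
r13=1101: ##00##00##00##
r14=1110: #0#0#0#0#0#0#0#
r15=1111: ################
r16=10000: #000000000000000#
r17=10001: ##00000000000000##
r18=10010: #0#0000000000000#0#

Answer: #
##
#0#
####
#000#
##00##
#0#0#0#
########
#0000000#
##000000##
#0#00000#0#
####0000####
#000#000#000#
##00##00##00##
#0#0#0#0#0#0#0#
################
#000000000000000#
##00000000000000##
#0#0000000000000#0#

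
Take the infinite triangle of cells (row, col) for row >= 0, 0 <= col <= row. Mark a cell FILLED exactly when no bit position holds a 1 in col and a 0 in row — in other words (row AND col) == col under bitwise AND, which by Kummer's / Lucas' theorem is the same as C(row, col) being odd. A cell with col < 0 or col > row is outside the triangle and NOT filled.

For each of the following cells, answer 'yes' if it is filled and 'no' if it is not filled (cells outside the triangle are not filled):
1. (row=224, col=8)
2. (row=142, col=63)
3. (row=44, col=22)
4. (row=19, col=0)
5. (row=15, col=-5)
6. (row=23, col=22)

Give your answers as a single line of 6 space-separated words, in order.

(224,8): row=0b11100000, col=0b1000, row AND col = 0b0 = 0; 0 != 8 -> empty
(142,63): row=0b10001110, col=0b111111, row AND col = 0b1110 = 14; 14 != 63 -> empty
(44,22): row=0b101100, col=0b10110, row AND col = 0b100 = 4; 4 != 22 -> empty
(19,0): row=0b10011, col=0b0, row AND col = 0b0 = 0; 0 == 0 -> filled
(15,-5): col outside [0, 15] -> not filled
(23,22): row=0b10111, col=0b10110, row AND col = 0b10110 = 22; 22 == 22 -> filled

Answer: no no no yes no yes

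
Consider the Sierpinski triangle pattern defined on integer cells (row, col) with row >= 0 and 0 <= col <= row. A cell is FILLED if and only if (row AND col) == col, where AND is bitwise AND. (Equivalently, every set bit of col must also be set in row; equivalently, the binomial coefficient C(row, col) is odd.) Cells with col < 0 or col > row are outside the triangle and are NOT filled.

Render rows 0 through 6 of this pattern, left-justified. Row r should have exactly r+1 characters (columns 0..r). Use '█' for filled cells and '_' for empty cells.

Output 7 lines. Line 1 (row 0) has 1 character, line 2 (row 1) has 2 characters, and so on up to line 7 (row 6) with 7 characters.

Answer: █
██
█_█
████
█___█
██__██
█_█_█_█

Derivation:
r0=0: █
r1=1: ██
r2=10: █_█
r3=11: ████
r4=100: █___█
r5=101: ██__██
r6=110: █_█_█_█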